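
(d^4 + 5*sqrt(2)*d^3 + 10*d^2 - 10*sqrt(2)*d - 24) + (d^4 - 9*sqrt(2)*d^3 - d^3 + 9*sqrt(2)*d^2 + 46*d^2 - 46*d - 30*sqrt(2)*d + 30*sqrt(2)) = 2*d^4 - 4*sqrt(2)*d^3 - d^3 + 9*sqrt(2)*d^2 + 56*d^2 - 40*sqrt(2)*d - 46*d - 24 + 30*sqrt(2)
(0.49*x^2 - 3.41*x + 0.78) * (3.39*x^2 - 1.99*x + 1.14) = 1.6611*x^4 - 12.535*x^3 + 9.9887*x^2 - 5.4396*x + 0.8892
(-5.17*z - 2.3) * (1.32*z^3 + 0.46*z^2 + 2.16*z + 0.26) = -6.8244*z^4 - 5.4142*z^3 - 12.2252*z^2 - 6.3122*z - 0.598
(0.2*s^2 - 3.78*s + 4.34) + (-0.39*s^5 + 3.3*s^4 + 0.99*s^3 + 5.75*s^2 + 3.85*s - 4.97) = -0.39*s^5 + 3.3*s^4 + 0.99*s^3 + 5.95*s^2 + 0.0700000000000003*s - 0.63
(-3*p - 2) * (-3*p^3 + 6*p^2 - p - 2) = 9*p^4 - 12*p^3 - 9*p^2 + 8*p + 4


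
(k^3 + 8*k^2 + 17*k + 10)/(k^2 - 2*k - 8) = (k^2 + 6*k + 5)/(k - 4)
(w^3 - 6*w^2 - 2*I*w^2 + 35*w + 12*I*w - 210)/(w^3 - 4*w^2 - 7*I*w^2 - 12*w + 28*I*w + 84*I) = (w + 5*I)/(w + 2)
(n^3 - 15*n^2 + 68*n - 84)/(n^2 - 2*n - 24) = (n^2 - 9*n + 14)/(n + 4)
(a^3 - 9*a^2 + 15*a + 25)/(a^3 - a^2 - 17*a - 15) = (a - 5)/(a + 3)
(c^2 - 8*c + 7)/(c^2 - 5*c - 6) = (-c^2 + 8*c - 7)/(-c^2 + 5*c + 6)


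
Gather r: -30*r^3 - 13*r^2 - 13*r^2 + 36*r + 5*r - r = -30*r^3 - 26*r^2 + 40*r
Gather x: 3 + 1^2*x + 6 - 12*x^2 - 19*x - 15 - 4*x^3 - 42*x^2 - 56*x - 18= -4*x^3 - 54*x^2 - 74*x - 24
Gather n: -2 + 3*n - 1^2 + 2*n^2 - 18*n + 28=2*n^2 - 15*n + 25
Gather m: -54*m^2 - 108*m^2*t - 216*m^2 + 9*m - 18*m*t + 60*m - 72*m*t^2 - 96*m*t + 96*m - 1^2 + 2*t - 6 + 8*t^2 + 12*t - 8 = m^2*(-108*t - 270) + m*(-72*t^2 - 114*t + 165) + 8*t^2 + 14*t - 15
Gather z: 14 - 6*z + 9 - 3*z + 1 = 24 - 9*z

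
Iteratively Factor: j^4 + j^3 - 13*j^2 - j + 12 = (j + 4)*(j^3 - 3*j^2 - j + 3) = (j - 1)*(j + 4)*(j^2 - 2*j - 3) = (j - 3)*(j - 1)*(j + 4)*(j + 1)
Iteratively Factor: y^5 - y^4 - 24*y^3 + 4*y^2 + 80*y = (y)*(y^4 - y^3 - 24*y^2 + 4*y + 80) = y*(y - 5)*(y^3 + 4*y^2 - 4*y - 16) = y*(y - 5)*(y + 4)*(y^2 - 4) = y*(y - 5)*(y + 2)*(y + 4)*(y - 2)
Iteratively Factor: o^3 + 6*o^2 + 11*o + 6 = (o + 1)*(o^2 + 5*o + 6) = (o + 1)*(o + 2)*(o + 3)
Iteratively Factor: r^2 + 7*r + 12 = (r + 4)*(r + 3)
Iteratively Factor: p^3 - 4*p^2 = (p)*(p^2 - 4*p) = p^2*(p - 4)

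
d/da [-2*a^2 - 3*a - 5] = -4*a - 3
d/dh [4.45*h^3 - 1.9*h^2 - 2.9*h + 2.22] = 13.35*h^2 - 3.8*h - 2.9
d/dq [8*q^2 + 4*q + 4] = 16*q + 4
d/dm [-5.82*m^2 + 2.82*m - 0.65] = 2.82 - 11.64*m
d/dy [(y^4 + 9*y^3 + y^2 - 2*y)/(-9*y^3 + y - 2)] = (-9*y^6 + 12*y^4 - 26*y^3 - 53*y^2 - 4*y + 4)/(81*y^6 - 18*y^4 + 36*y^3 + y^2 - 4*y + 4)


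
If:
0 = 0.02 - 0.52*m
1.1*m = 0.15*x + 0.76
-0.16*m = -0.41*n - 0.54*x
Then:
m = 0.04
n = 6.32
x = -4.78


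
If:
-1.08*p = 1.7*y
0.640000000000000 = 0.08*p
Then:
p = 8.00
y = -5.08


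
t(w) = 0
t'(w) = 0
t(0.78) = 0.00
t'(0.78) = 0.00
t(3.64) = 0.00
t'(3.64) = 0.00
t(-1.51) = 0.00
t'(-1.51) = 0.00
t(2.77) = 0.00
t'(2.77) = 0.00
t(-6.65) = 0.00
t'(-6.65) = 0.00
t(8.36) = 0.00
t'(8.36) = 0.00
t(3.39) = 0.00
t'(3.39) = 0.00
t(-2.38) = 0.00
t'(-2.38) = 0.00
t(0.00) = 0.00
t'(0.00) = 0.00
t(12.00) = 0.00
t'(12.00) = 0.00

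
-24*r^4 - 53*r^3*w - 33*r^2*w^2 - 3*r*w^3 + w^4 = (-8*r + w)*(r + w)^2*(3*r + w)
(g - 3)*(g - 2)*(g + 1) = g^3 - 4*g^2 + g + 6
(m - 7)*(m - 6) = m^2 - 13*m + 42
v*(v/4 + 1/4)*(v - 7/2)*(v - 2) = v^4/4 - 9*v^3/8 + 3*v^2/8 + 7*v/4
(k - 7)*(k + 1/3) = k^2 - 20*k/3 - 7/3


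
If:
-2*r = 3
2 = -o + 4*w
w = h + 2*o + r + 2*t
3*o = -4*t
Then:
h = 5/2 - w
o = 4*w - 2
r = -3/2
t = 3/2 - 3*w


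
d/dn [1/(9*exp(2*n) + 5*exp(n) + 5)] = (-18*exp(n) - 5)*exp(n)/(9*exp(2*n) + 5*exp(n) + 5)^2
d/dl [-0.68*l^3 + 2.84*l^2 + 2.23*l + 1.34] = -2.04*l^2 + 5.68*l + 2.23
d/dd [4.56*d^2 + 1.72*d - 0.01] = 9.12*d + 1.72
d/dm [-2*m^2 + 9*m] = 9 - 4*m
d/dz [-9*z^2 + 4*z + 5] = 4 - 18*z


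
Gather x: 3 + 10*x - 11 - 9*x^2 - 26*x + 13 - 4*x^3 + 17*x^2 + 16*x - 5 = -4*x^3 + 8*x^2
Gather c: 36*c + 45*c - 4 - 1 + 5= 81*c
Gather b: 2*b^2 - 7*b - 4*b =2*b^2 - 11*b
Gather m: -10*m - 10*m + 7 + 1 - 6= 2 - 20*m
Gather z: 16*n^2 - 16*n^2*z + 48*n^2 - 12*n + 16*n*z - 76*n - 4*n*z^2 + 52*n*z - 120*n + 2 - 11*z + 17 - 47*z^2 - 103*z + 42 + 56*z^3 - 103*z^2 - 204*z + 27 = 64*n^2 - 208*n + 56*z^3 + z^2*(-4*n - 150) + z*(-16*n^2 + 68*n - 318) + 88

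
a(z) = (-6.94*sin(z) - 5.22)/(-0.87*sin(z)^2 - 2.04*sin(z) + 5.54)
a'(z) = (1.74*sin(z)*cos(z) + 2.04*cos(z))*(-6.94*sin(z) - 5.22)/(-0.87*sin(z)^2 - 2.04*sin(z) + 5.54)^2 - 6.94*cos(z)/(-0.87*sin(z)^2 - 2.04*sin(z) + 5.54) = (-9.0828*sin(z) + 3.0189*cos(2*z) - 52.1153)*cos(z)/(0.87*sin(z)^2 + 2.04*sin(z) - 5.54)^2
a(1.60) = -4.62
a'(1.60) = 0.27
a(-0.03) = -0.89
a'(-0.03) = -1.56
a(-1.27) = 0.21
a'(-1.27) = -0.30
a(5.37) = 0.04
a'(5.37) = -0.64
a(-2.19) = 0.07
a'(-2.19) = 0.60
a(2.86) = -1.46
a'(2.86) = 2.08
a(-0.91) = 0.04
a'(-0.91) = -0.64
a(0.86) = -3.00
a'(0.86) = -3.18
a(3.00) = -1.18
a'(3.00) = 1.82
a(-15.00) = -0.11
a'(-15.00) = 0.82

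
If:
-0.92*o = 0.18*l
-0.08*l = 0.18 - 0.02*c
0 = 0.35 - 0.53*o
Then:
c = -4.50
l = -3.38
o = 0.66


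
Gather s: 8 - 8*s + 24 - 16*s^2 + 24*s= -16*s^2 + 16*s + 32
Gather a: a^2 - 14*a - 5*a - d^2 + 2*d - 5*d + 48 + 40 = a^2 - 19*a - d^2 - 3*d + 88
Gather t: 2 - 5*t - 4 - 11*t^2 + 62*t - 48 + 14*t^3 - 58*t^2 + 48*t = 14*t^3 - 69*t^2 + 105*t - 50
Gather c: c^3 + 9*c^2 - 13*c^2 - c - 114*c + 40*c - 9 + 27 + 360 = c^3 - 4*c^2 - 75*c + 378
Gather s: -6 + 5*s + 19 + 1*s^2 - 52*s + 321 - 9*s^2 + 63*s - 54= -8*s^2 + 16*s + 280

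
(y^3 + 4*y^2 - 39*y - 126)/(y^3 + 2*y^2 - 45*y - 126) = (y^2 + y - 42)/(y^2 - y - 42)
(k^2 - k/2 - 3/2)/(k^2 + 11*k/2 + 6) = (2*k^2 - k - 3)/(2*k^2 + 11*k + 12)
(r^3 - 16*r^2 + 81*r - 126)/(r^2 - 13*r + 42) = r - 3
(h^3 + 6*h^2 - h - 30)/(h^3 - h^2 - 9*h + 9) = (h^2 + 3*h - 10)/(h^2 - 4*h + 3)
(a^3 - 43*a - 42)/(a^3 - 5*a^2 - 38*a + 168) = (a + 1)/(a - 4)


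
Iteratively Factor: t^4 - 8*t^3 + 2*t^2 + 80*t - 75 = (t - 5)*(t^3 - 3*t^2 - 13*t + 15) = (t - 5)^2*(t^2 + 2*t - 3) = (t - 5)^2*(t - 1)*(t + 3)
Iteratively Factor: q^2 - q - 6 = (q - 3)*(q + 2)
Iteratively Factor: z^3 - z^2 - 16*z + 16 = (z - 4)*(z^2 + 3*z - 4) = (z - 4)*(z - 1)*(z + 4)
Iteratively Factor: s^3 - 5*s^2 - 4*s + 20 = (s - 5)*(s^2 - 4) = (s - 5)*(s - 2)*(s + 2)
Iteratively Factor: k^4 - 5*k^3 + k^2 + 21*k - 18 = (k + 2)*(k^3 - 7*k^2 + 15*k - 9) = (k - 1)*(k + 2)*(k^2 - 6*k + 9) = (k - 3)*(k - 1)*(k + 2)*(k - 3)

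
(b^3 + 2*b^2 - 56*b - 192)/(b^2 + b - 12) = (b^2 - 2*b - 48)/(b - 3)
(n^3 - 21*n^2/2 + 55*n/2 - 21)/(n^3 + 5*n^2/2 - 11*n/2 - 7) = (2*n^2 - 17*n + 21)/(2*n^2 + 9*n + 7)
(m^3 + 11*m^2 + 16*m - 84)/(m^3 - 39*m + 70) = (m + 6)/(m - 5)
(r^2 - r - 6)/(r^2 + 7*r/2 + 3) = 2*(r - 3)/(2*r + 3)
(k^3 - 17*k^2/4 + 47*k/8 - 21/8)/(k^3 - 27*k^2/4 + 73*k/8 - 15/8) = (4*k^2 - 11*k + 7)/(4*k^2 - 21*k + 5)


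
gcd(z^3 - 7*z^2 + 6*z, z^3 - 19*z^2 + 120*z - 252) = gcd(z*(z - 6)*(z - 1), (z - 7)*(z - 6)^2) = z - 6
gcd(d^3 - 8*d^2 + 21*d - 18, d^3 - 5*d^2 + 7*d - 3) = d - 3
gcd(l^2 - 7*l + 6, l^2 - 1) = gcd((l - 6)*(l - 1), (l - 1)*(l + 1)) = l - 1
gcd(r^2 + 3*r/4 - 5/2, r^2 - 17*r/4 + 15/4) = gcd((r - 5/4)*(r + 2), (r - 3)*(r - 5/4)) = r - 5/4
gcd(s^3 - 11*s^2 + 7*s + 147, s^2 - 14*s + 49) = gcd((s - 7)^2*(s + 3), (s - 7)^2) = s^2 - 14*s + 49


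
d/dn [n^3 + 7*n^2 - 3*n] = 3*n^2 + 14*n - 3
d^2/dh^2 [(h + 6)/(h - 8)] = 28/(h - 8)^3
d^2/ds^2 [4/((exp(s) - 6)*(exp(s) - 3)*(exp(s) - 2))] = (36*exp(5*s) - 484*exp(4*s) + 2224*exp(3*s) - 3456*exp(2*s) - 1152*exp(s) + 5184)*exp(s)/(exp(9*s) - 33*exp(8*s) + 471*exp(7*s) - 3815*exp(6*s) + 19332*exp(5*s) - 63612*exp(4*s) + 136080*exp(3*s) - 182736*exp(2*s) + 139968*exp(s) - 46656)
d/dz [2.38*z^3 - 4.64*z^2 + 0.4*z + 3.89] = 7.14*z^2 - 9.28*z + 0.4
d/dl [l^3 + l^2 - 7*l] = 3*l^2 + 2*l - 7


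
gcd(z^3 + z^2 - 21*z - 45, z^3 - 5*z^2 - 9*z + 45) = z^2 - 2*z - 15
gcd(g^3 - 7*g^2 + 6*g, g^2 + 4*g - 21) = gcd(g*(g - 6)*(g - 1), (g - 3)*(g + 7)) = 1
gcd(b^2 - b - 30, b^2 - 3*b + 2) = 1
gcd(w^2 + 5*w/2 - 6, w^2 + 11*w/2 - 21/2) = w - 3/2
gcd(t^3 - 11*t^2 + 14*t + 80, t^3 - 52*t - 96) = t^2 - 6*t - 16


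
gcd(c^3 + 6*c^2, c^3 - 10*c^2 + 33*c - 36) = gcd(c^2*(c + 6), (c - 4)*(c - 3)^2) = 1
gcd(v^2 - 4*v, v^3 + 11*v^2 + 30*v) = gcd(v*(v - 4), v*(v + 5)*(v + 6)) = v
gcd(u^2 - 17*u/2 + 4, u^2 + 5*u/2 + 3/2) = 1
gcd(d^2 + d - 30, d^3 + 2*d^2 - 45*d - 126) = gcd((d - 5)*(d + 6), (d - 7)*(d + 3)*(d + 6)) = d + 6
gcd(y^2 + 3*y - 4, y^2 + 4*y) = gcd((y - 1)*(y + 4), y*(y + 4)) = y + 4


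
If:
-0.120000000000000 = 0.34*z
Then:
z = -0.35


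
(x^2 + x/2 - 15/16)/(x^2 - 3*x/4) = (x + 5/4)/x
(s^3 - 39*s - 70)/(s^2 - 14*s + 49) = (s^2 + 7*s + 10)/(s - 7)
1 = 1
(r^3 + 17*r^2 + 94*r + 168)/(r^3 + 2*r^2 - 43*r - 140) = (r^2 + 13*r + 42)/(r^2 - 2*r - 35)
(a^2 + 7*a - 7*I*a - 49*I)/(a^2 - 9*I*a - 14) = (a + 7)/(a - 2*I)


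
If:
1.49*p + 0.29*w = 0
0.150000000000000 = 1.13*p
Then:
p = 0.13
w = -0.68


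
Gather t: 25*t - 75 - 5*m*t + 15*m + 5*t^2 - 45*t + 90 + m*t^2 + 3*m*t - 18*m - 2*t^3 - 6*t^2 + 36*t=-3*m - 2*t^3 + t^2*(m - 1) + t*(16 - 2*m) + 15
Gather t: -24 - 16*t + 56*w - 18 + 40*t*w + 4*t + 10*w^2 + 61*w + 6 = t*(40*w - 12) + 10*w^2 + 117*w - 36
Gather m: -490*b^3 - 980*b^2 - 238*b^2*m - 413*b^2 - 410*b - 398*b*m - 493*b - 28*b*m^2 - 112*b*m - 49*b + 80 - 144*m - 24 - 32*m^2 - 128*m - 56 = -490*b^3 - 1393*b^2 - 952*b + m^2*(-28*b - 32) + m*(-238*b^2 - 510*b - 272)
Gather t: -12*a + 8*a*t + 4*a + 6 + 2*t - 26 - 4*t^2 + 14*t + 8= -8*a - 4*t^2 + t*(8*a + 16) - 12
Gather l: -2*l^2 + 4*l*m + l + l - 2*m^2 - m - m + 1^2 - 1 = -2*l^2 + l*(4*m + 2) - 2*m^2 - 2*m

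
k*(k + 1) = k^2 + k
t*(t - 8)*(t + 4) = t^3 - 4*t^2 - 32*t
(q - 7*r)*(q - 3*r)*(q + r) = q^3 - 9*q^2*r + 11*q*r^2 + 21*r^3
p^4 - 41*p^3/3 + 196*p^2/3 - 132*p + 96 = (p - 6)*(p - 3)*(p - 8/3)*(p - 2)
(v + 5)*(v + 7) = v^2 + 12*v + 35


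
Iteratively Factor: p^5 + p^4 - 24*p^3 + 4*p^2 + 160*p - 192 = (p - 3)*(p^4 + 4*p^3 - 12*p^2 - 32*p + 64) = (p - 3)*(p + 4)*(p^3 - 12*p + 16) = (p - 3)*(p - 2)*(p + 4)*(p^2 + 2*p - 8) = (p - 3)*(p - 2)^2*(p + 4)*(p + 4)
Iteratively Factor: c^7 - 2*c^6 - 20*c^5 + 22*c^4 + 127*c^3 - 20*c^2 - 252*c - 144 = (c - 4)*(c^6 + 2*c^5 - 12*c^4 - 26*c^3 + 23*c^2 + 72*c + 36) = (c - 4)*(c - 2)*(c^5 + 4*c^4 - 4*c^3 - 34*c^2 - 45*c - 18) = (c - 4)*(c - 2)*(c + 1)*(c^4 + 3*c^3 - 7*c^2 - 27*c - 18) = (c - 4)*(c - 2)*(c + 1)^2*(c^3 + 2*c^2 - 9*c - 18) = (c - 4)*(c - 3)*(c - 2)*(c + 1)^2*(c^2 + 5*c + 6) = (c - 4)*(c - 3)*(c - 2)*(c + 1)^2*(c + 2)*(c + 3)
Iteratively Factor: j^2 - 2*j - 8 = (j + 2)*(j - 4)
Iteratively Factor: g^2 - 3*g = (g - 3)*(g)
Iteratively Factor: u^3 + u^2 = (u)*(u^2 + u) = u*(u + 1)*(u)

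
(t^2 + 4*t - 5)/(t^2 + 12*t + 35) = (t - 1)/(t + 7)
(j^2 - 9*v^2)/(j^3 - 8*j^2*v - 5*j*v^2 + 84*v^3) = (j - 3*v)/(j^2 - 11*j*v + 28*v^2)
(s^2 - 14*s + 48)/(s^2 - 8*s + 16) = (s^2 - 14*s + 48)/(s^2 - 8*s + 16)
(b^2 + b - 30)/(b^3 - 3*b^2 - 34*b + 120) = 1/(b - 4)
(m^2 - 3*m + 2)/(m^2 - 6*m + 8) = (m - 1)/(m - 4)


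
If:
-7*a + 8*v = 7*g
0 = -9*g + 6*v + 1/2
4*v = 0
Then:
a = -1/18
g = 1/18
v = 0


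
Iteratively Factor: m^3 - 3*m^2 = (m)*(m^2 - 3*m) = m*(m - 3)*(m)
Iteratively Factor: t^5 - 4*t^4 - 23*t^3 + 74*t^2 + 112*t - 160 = (t - 5)*(t^4 + t^3 - 18*t^2 - 16*t + 32) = (t - 5)*(t - 4)*(t^3 + 5*t^2 + 2*t - 8) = (t - 5)*(t - 4)*(t + 2)*(t^2 + 3*t - 4) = (t - 5)*(t - 4)*(t - 1)*(t + 2)*(t + 4)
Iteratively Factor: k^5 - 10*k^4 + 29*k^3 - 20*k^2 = (k)*(k^4 - 10*k^3 + 29*k^2 - 20*k) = k*(k - 4)*(k^3 - 6*k^2 + 5*k) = k*(k - 5)*(k - 4)*(k^2 - k) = k*(k - 5)*(k - 4)*(k - 1)*(k)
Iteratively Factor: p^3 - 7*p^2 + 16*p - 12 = (p - 2)*(p^2 - 5*p + 6) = (p - 3)*(p - 2)*(p - 2)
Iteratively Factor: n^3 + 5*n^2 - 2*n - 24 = (n + 3)*(n^2 + 2*n - 8) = (n - 2)*(n + 3)*(n + 4)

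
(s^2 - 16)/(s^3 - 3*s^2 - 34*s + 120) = (s + 4)/(s^2 + s - 30)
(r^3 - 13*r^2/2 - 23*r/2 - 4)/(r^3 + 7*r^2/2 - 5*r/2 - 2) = (r^2 - 7*r - 8)/(r^2 + 3*r - 4)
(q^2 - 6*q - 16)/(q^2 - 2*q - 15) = (-q^2 + 6*q + 16)/(-q^2 + 2*q + 15)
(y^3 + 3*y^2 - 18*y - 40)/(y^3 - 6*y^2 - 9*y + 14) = (y^2 + y - 20)/(y^2 - 8*y + 7)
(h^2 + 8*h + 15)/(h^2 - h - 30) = (h + 3)/(h - 6)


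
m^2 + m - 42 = (m - 6)*(m + 7)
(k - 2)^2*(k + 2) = k^3 - 2*k^2 - 4*k + 8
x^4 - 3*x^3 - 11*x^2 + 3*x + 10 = (x - 5)*(x - 1)*(x + 1)*(x + 2)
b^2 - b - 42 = (b - 7)*(b + 6)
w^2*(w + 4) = w^3 + 4*w^2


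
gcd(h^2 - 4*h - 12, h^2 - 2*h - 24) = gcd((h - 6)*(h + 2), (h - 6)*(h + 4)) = h - 6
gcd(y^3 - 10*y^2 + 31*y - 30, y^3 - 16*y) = 1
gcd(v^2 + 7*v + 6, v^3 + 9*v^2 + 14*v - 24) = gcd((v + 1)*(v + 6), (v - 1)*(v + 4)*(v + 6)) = v + 6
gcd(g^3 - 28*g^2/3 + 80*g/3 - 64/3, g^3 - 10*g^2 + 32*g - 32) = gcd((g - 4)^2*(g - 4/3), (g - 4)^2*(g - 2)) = g^2 - 8*g + 16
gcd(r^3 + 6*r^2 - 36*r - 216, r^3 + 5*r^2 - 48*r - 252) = r^2 + 12*r + 36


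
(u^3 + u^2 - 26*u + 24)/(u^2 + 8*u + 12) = (u^2 - 5*u + 4)/(u + 2)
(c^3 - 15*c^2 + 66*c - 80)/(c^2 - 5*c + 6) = (c^2 - 13*c + 40)/(c - 3)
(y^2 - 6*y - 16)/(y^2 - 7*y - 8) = (y + 2)/(y + 1)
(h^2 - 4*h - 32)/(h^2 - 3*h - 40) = (h + 4)/(h + 5)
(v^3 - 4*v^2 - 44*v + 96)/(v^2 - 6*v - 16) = (v^2 + 4*v - 12)/(v + 2)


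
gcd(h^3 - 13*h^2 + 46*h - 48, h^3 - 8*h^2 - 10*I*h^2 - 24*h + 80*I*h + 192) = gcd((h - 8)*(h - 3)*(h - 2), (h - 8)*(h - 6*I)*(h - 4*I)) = h - 8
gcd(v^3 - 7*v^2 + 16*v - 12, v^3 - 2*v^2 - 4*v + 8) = v^2 - 4*v + 4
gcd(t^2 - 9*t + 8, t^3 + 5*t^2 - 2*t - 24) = 1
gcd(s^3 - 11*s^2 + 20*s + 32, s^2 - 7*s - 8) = s^2 - 7*s - 8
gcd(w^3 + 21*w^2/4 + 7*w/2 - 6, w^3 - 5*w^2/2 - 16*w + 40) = w + 4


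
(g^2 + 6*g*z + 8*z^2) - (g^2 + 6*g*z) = 8*z^2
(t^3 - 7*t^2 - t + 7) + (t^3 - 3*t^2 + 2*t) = 2*t^3 - 10*t^2 + t + 7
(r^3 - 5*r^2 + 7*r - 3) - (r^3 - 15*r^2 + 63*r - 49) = 10*r^2 - 56*r + 46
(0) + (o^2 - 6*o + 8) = o^2 - 6*o + 8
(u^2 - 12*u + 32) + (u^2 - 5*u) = 2*u^2 - 17*u + 32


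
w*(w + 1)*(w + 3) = w^3 + 4*w^2 + 3*w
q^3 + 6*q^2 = q^2*(q + 6)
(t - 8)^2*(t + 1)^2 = t^4 - 14*t^3 + 33*t^2 + 112*t + 64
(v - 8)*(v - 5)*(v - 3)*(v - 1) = v^4 - 17*v^3 + 95*v^2 - 199*v + 120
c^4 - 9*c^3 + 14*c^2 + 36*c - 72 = (c - 6)*(c - 3)*(c - 2)*(c + 2)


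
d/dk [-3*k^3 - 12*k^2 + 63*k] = -9*k^2 - 24*k + 63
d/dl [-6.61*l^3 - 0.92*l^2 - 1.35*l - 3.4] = -19.83*l^2 - 1.84*l - 1.35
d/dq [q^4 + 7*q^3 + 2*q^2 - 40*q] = 4*q^3 + 21*q^2 + 4*q - 40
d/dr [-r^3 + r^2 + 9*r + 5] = -3*r^2 + 2*r + 9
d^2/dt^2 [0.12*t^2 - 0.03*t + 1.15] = 0.240000000000000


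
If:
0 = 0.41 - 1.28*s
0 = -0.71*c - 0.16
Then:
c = -0.23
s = 0.32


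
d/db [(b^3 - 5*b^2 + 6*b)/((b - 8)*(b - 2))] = (b^2 - 16*b + 24)/(b^2 - 16*b + 64)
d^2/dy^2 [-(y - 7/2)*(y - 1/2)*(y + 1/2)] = 7 - 6*y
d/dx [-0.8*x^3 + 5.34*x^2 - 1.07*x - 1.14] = -2.4*x^2 + 10.68*x - 1.07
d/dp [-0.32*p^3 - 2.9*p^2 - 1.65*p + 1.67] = -0.96*p^2 - 5.8*p - 1.65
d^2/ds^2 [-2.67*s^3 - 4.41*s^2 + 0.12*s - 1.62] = -16.02*s - 8.82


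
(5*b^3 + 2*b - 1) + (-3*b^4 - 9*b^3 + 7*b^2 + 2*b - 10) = -3*b^4 - 4*b^3 + 7*b^2 + 4*b - 11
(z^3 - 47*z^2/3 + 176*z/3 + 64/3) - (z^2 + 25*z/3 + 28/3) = z^3 - 50*z^2/3 + 151*z/3 + 12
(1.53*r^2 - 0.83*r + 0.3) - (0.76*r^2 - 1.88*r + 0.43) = 0.77*r^2 + 1.05*r - 0.13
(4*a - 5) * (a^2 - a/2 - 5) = 4*a^3 - 7*a^2 - 35*a/2 + 25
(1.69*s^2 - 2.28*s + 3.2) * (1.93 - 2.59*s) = -4.3771*s^3 + 9.1669*s^2 - 12.6884*s + 6.176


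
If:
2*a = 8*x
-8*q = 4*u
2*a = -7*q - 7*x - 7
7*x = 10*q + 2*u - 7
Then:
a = -364/139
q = 56/139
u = -112/139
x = -91/139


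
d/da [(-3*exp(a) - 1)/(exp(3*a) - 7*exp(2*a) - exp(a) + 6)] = (-(3*exp(a) + 1)*(-3*exp(2*a) + 14*exp(a) + 1) - 3*exp(3*a) + 21*exp(2*a) + 3*exp(a) - 18)*exp(a)/(exp(3*a) - 7*exp(2*a) - exp(a) + 6)^2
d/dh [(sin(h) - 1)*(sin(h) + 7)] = 2*(sin(h) + 3)*cos(h)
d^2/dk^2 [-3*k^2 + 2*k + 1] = -6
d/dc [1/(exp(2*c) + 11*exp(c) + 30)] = (-2*exp(c) - 11)*exp(c)/(exp(2*c) + 11*exp(c) + 30)^2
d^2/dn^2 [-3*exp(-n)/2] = -3*exp(-n)/2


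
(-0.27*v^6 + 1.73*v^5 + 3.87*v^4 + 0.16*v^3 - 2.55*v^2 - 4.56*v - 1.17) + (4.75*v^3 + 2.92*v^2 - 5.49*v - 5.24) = -0.27*v^6 + 1.73*v^5 + 3.87*v^4 + 4.91*v^3 + 0.37*v^2 - 10.05*v - 6.41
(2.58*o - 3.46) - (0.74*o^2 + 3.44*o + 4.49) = -0.74*o^2 - 0.86*o - 7.95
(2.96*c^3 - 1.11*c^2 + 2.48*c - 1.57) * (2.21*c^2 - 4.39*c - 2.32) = 6.5416*c^5 - 15.4475*c^4 + 3.4865*c^3 - 11.7817*c^2 + 1.1387*c + 3.6424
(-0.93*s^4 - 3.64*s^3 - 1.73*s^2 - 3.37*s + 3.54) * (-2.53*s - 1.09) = 2.3529*s^5 + 10.2229*s^4 + 8.3445*s^3 + 10.4118*s^2 - 5.2829*s - 3.8586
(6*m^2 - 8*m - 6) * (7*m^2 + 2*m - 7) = 42*m^4 - 44*m^3 - 100*m^2 + 44*m + 42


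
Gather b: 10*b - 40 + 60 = 10*b + 20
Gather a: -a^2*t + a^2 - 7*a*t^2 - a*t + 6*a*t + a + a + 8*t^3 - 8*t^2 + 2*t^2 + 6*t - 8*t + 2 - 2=a^2*(1 - t) + a*(-7*t^2 + 5*t + 2) + 8*t^3 - 6*t^2 - 2*t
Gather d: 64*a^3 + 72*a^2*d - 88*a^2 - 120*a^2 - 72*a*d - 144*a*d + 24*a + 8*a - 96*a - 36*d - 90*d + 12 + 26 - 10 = 64*a^3 - 208*a^2 - 64*a + d*(72*a^2 - 216*a - 126) + 28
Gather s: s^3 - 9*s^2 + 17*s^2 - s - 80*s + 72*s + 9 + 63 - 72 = s^3 + 8*s^2 - 9*s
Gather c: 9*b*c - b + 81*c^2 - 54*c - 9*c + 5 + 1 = -b + 81*c^2 + c*(9*b - 63) + 6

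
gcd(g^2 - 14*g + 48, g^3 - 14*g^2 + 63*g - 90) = g - 6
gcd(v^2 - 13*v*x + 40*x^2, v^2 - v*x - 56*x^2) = -v + 8*x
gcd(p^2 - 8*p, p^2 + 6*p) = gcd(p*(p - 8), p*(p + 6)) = p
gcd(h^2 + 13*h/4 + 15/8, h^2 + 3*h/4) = h + 3/4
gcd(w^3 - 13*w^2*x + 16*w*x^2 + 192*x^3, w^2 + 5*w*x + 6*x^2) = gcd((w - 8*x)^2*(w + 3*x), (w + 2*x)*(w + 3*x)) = w + 3*x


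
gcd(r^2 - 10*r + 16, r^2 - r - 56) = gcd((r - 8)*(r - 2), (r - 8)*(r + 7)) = r - 8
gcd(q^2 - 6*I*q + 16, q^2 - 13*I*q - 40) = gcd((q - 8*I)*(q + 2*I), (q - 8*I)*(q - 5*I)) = q - 8*I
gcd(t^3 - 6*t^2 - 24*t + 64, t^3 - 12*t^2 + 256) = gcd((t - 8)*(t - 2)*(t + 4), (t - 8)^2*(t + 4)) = t^2 - 4*t - 32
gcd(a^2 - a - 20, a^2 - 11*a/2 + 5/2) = a - 5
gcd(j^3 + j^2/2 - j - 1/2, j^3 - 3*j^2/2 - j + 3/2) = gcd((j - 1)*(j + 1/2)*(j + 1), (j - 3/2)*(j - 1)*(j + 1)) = j^2 - 1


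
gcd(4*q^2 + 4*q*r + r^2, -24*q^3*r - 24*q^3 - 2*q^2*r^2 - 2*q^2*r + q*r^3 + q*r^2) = 1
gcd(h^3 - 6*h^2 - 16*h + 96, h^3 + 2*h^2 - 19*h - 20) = h - 4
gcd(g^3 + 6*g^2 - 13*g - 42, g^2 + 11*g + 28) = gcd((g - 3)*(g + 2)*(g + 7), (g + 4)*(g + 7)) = g + 7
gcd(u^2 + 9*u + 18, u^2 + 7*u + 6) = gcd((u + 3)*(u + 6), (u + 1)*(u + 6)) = u + 6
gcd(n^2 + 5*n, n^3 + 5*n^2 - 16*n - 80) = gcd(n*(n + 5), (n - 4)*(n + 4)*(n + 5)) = n + 5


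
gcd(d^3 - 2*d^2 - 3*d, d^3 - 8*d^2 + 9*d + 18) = d^2 - 2*d - 3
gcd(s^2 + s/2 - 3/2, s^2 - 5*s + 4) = s - 1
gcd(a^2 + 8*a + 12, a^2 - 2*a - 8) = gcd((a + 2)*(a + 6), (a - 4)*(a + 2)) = a + 2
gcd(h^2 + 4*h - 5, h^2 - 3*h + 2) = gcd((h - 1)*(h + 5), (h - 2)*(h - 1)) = h - 1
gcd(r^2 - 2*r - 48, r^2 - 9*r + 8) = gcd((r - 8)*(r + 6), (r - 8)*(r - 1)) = r - 8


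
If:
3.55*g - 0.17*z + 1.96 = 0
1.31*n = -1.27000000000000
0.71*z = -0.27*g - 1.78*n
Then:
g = -0.43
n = -0.97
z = 2.59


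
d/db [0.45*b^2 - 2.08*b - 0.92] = 0.9*b - 2.08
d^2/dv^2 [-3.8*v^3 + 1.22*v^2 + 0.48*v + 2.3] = 2.44 - 22.8*v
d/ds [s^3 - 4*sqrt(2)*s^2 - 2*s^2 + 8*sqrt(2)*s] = 3*s^2 - 8*sqrt(2)*s - 4*s + 8*sqrt(2)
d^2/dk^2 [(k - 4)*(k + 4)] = 2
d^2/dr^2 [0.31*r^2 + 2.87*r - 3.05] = 0.620000000000000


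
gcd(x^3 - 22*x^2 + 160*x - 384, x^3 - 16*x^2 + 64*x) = x^2 - 16*x + 64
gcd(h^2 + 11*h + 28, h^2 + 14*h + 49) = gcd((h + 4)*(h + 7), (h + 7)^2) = h + 7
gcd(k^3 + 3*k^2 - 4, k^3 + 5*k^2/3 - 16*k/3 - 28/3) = k^2 + 4*k + 4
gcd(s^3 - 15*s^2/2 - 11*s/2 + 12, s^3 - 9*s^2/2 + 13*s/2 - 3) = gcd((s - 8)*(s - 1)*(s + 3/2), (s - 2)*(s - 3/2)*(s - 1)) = s - 1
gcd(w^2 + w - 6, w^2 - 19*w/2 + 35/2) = 1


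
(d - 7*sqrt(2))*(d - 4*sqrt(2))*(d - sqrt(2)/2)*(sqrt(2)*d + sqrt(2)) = sqrt(2)*d^4 - 23*d^3 + sqrt(2)*d^3 - 23*d^2 + 67*sqrt(2)*d^2 - 56*d + 67*sqrt(2)*d - 56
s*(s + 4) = s^2 + 4*s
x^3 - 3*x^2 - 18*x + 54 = (x - 3)*(x - 3*sqrt(2))*(x + 3*sqrt(2))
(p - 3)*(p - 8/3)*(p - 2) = p^3 - 23*p^2/3 + 58*p/3 - 16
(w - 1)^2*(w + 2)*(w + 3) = w^4 + 3*w^3 - 3*w^2 - 7*w + 6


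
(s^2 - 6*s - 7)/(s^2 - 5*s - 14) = (s + 1)/(s + 2)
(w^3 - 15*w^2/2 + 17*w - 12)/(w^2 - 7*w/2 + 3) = w - 4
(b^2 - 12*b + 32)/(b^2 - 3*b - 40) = (b - 4)/(b + 5)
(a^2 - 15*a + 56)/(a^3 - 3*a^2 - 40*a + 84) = (a - 8)/(a^2 + 4*a - 12)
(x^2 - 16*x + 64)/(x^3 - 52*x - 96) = (x - 8)/(x^2 + 8*x + 12)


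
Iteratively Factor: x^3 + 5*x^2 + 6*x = (x)*(x^2 + 5*x + 6) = x*(x + 3)*(x + 2)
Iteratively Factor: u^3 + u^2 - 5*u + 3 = (u - 1)*(u^2 + 2*u - 3) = (u - 1)^2*(u + 3)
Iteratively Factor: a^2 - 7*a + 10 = (a - 2)*(a - 5)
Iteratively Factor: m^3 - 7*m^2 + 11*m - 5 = (m - 1)*(m^2 - 6*m + 5) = (m - 5)*(m - 1)*(m - 1)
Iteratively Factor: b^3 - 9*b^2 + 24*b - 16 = (b - 4)*(b^2 - 5*b + 4) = (b - 4)^2*(b - 1)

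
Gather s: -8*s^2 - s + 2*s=-8*s^2 + s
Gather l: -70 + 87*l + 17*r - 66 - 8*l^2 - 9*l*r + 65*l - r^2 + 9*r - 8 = -8*l^2 + l*(152 - 9*r) - r^2 + 26*r - 144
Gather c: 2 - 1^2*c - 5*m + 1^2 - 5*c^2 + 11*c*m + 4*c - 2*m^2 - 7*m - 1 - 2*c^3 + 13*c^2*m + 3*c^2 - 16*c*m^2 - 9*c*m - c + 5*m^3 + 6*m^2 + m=-2*c^3 + c^2*(13*m - 2) + c*(-16*m^2 + 2*m + 2) + 5*m^3 + 4*m^2 - 11*m + 2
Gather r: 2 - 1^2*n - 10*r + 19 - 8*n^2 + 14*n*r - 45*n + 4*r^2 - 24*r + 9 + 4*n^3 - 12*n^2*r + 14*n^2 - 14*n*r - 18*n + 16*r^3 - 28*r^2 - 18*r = 4*n^3 + 6*n^2 - 64*n + 16*r^3 - 24*r^2 + r*(-12*n^2 - 52) + 30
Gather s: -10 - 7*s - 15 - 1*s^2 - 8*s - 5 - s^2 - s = -2*s^2 - 16*s - 30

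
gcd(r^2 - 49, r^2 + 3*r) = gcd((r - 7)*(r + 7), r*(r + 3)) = 1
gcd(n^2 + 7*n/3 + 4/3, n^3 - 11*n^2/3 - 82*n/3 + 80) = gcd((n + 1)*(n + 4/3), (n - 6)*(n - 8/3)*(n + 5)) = 1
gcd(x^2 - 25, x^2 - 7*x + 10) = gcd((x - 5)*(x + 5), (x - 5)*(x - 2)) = x - 5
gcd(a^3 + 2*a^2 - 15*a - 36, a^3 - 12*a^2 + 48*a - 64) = a - 4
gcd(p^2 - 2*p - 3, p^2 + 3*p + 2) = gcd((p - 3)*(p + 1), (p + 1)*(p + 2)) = p + 1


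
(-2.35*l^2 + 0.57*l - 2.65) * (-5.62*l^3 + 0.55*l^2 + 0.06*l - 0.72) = 13.207*l^5 - 4.4959*l^4 + 15.0655*l^3 + 0.2687*l^2 - 0.5694*l + 1.908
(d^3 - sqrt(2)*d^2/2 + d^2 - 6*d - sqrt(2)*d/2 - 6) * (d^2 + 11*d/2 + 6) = d^5 - sqrt(2)*d^4/2 + 13*d^4/2 - 13*sqrt(2)*d^3/4 + 11*d^3/2 - 33*d^2 - 23*sqrt(2)*d^2/4 - 69*d - 3*sqrt(2)*d - 36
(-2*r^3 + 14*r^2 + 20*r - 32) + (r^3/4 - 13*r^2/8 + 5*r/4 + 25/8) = -7*r^3/4 + 99*r^2/8 + 85*r/4 - 231/8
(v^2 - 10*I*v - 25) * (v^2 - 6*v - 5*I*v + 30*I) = v^4 - 6*v^3 - 15*I*v^3 - 75*v^2 + 90*I*v^2 + 450*v + 125*I*v - 750*I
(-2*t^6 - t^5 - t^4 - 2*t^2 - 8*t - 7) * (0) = 0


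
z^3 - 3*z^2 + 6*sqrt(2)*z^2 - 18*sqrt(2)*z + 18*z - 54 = (z - 3)*(z + 3*sqrt(2))^2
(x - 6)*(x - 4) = x^2 - 10*x + 24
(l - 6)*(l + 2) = l^2 - 4*l - 12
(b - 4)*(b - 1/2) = b^2 - 9*b/2 + 2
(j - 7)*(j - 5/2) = j^2 - 19*j/2 + 35/2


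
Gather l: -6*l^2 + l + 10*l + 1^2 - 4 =-6*l^2 + 11*l - 3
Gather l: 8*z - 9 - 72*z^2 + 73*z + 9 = -72*z^2 + 81*z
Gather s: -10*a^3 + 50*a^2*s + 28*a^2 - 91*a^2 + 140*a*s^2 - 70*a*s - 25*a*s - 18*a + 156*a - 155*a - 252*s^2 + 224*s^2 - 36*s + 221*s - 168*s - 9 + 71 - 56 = -10*a^3 - 63*a^2 - 17*a + s^2*(140*a - 28) + s*(50*a^2 - 95*a + 17) + 6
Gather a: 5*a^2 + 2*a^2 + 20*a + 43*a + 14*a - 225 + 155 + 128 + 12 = 7*a^2 + 77*a + 70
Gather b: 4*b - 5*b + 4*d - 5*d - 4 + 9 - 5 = -b - d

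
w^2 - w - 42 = (w - 7)*(w + 6)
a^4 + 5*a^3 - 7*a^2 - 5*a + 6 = (a - 1)^2*(a + 1)*(a + 6)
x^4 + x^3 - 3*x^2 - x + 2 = (x - 1)^2*(x + 1)*(x + 2)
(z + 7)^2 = z^2 + 14*z + 49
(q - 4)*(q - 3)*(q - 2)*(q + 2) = q^4 - 7*q^3 + 8*q^2 + 28*q - 48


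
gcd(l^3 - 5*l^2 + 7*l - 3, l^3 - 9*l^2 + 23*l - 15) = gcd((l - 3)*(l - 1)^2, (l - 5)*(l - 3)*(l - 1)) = l^2 - 4*l + 3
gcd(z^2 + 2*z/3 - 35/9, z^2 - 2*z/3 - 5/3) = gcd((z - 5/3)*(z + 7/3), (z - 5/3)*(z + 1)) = z - 5/3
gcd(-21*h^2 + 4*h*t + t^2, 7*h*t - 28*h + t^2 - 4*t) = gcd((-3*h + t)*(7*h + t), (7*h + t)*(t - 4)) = 7*h + t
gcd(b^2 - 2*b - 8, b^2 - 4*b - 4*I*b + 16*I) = b - 4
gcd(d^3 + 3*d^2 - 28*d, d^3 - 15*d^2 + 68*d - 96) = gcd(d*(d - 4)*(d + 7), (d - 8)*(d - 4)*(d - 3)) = d - 4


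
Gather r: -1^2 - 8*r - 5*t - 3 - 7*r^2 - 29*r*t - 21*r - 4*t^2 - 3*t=-7*r^2 + r*(-29*t - 29) - 4*t^2 - 8*t - 4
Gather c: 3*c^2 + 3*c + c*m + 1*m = 3*c^2 + c*(m + 3) + m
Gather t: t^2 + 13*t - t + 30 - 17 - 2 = t^2 + 12*t + 11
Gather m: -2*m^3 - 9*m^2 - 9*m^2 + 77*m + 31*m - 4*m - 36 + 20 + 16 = -2*m^3 - 18*m^2 + 104*m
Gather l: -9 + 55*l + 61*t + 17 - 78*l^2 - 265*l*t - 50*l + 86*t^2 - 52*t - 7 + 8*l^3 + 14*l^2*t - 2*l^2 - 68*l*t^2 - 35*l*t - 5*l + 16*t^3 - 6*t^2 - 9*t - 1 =8*l^3 + l^2*(14*t - 80) + l*(-68*t^2 - 300*t) + 16*t^3 + 80*t^2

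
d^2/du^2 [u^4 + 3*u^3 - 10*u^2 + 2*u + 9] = 12*u^2 + 18*u - 20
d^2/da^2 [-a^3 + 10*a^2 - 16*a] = 20 - 6*a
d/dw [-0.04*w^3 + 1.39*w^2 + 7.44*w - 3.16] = -0.12*w^2 + 2.78*w + 7.44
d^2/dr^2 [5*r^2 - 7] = 10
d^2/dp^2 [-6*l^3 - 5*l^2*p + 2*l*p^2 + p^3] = 4*l + 6*p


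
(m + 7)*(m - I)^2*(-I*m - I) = -I*m^4 - 2*m^3 - 8*I*m^3 - 16*m^2 - 6*I*m^2 - 14*m + 8*I*m + 7*I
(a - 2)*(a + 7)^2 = a^3 + 12*a^2 + 21*a - 98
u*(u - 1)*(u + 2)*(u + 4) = u^4 + 5*u^3 + 2*u^2 - 8*u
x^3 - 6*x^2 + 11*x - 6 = (x - 3)*(x - 2)*(x - 1)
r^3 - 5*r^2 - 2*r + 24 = (r - 4)*(r - 3)*(r + 2)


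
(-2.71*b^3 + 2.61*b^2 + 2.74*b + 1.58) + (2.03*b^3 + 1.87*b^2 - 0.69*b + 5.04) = -0.68*b^3 + 4.48*b^2 + 2.05*b + 6.62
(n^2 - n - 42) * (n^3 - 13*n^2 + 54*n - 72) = n^5 - 14*n^4 + 25*n^3 + 420*n^2 - 2196*n + 3024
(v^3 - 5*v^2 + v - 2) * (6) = 6*v^3 - 30*v^2 + 6*v - 12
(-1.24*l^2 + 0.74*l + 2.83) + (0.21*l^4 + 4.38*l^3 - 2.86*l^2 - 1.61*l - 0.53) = 0.21*l^4 + 4.38*l^3 - 4.1*l^2 - 0.87*l + 2.3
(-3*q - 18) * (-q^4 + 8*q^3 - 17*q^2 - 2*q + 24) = 3*q^5 - 6*q^4 - 93*q^3 + 312*q^2 - 36*q - 432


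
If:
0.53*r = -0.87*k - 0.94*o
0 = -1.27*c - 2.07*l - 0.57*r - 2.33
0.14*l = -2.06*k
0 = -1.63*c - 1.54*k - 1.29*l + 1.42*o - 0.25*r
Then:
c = 1.28836190807553 - 0.782023008813424*r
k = 0.130216863012014 - 0.0138932721183403*r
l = 0.204429575455579*r - 1.91604812717677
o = -0.550971120486217*r - 0.120519862574949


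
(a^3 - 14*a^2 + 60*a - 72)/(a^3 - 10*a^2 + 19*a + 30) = (a^2 - 8*a + 12)/(a^2 - 4*a - 5)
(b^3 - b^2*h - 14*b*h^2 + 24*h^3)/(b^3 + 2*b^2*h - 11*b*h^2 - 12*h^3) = (b - 2*h)/(b + h)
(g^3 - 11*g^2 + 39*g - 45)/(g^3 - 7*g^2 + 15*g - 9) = (g - 5)/(g - 1)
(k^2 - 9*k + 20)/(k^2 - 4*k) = (k - 5)/k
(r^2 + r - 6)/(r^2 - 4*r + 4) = (r + 3)/(r - 2)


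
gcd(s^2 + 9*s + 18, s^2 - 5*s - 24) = s + 3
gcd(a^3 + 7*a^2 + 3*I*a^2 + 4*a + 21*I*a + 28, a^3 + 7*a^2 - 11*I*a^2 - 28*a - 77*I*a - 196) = a + 7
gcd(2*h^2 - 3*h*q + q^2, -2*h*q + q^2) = -2*h + q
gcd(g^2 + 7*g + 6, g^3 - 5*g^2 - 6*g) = g + 1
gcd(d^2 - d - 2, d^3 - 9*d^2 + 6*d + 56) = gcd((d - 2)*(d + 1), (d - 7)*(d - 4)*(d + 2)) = 1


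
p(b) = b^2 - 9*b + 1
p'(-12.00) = -33.00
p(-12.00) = 253.00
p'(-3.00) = -15.00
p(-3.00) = 37.00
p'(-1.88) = -12.76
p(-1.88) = 21.45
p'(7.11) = 5.22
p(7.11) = -12.44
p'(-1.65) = -12.30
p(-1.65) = 18.57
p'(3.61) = -1.78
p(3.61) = -18.46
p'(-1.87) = -12.74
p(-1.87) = 21.33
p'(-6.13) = -21.26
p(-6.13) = 93.75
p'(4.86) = 0.72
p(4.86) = -19.12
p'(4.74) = 0.48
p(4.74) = -19.19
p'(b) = 2*b - 9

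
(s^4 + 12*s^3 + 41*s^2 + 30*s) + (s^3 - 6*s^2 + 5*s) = s^4 + 13*s^3 + 35*s^2 + 35*s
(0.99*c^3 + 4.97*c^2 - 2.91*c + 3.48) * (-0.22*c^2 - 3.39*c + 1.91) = -0.2178*c^5 - 4.4495*c^4 - 14.3172*c^3 + 18.592*c^2 - 17.3553*c + 6.6468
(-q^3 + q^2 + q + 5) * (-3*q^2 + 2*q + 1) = 3*q^5 - 5*q^4 - 2*q^3 - 12*q^2 + 11*q + 5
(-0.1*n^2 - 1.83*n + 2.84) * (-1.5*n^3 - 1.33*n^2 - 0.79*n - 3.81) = 0.15*n^5 + 2.878*n^4 - 1.7471*n^3 - 1.9505*n^2 + 4.7287*n - 10.8204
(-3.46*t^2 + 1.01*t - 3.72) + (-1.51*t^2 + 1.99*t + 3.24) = -4.97*t^2 + 3.0*t - 0.48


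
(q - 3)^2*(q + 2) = q^3 - 4*q^2 - 3*q + 18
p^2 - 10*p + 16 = (p - 8)*(p - 2)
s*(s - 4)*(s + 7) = s^3 + 3*s^2 - 28*s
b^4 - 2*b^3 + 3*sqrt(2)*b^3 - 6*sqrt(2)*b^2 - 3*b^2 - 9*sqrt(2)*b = b*(b - 3)*(b + 1)*(b + 3*sqrt(2))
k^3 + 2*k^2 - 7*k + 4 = (k - 1)^2*(k + 4)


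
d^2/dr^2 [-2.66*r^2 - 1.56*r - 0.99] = -5.32000000000000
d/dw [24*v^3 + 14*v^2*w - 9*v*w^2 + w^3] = 14*v^2 - 18*v*w + 3*w^2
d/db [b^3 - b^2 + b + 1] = 3*b^2 - 2*b + 1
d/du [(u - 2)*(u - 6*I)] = 2*u - 2 - 6*I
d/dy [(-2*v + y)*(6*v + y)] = 4*v + 2*y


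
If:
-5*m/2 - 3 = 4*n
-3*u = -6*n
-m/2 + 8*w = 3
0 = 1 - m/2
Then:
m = 2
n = -2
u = -4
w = 1/2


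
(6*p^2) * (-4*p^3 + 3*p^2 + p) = -24*p^5 + 18*p^4 + 6*p^3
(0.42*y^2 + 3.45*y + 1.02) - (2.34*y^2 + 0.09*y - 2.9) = -1.92*y^2 + 3.36*y + 3.92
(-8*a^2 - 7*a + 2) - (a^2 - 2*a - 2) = -9*a^2 - 5*a + 4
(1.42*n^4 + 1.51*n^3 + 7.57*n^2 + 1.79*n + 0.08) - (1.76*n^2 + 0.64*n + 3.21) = 1.42*n^4 + 1.51*n^3 + 5.81*n^2 + 1.15*n - 3.13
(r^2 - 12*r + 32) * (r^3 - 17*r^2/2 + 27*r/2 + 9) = r^5 - 41*r^4/2 + 295*r^3/2 - 425*r^2 + 324*r + 288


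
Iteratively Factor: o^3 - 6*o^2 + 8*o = (o)*(o^2 - 6*o + 8) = o*(o - 2)*(o - 4)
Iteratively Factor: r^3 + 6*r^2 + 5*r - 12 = (r + 4)*(r^2 + 2*r - 3) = (r + 3)*(r + 4)*(r - 1)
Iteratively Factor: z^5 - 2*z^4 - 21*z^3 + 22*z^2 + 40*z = (z + 1)*(z^4 - 3*z^3 - 18*z^2 + 40*z) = (z - 5)*(z + 1)*(z^3 + 2*z^2 - 8*z) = (z - 5)*(z - 2)*(z + 1)*(z^2 + 4*z) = z*(z - 5)*(z - 2)*(z + 1)*(z + 4)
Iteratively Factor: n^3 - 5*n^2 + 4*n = (n - 1)*(n^2 - 4*n) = n*(n - 1)*(n - 4)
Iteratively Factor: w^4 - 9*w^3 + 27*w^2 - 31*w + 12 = (w - 4)*(w^3 - 5*w^2 + 7*w - 3) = (w - 4)*(w - 1)*(w^2 - 4*w + 3) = (w - 4)*(w - 3)*(w - 1)*(w - 1)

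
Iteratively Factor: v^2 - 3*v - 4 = (v + 1)*(v - 4)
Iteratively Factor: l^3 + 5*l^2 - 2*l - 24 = (l + 4)*(l^2 + l - 6) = (l - 2)*(l + 4)*(l + 3)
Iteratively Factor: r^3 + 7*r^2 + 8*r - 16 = (r + 4)*(r^2 + 3*r - 4) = (r + 4)^2*(r - 1)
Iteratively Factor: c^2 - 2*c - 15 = (c + 3)*(c - 5)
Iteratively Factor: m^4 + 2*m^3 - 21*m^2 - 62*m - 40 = (m + 4)*(m^3 - 2*m^2 - 13*m - 10) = (m + 2)*(m + 4)*(m^2 - 4*m - 5) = (m - 5)*(m + 2)*(m + 4)*(m + 1)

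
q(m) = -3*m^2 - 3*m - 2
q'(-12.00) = 69.00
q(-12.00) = -398.00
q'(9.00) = -57.00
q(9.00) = -272.00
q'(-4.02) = 21.12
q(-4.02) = -38.42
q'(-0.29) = -1.26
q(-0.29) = -1.38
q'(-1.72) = 7.32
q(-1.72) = -5.72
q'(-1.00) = 3.00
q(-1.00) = -2.00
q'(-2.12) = 9.72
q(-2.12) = -9.12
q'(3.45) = -23.70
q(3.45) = -48.06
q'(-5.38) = 29.28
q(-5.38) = -72.69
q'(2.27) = -16.62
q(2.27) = -24.27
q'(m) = -6*m - 3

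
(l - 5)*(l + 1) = l^2 - 4*l - 5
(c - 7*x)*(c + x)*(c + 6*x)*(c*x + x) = c^4*x + c^3*x - 43*c^2*x^3 - 42*c*x^4 - 43*c*x^3 - 42*x^4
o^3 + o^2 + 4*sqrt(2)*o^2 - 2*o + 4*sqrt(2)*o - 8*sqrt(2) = (o - 1)*(o + 2)*(o + 4*sqrt(2))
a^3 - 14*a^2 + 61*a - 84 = (a - 7)*(a - 4)*(a - 3)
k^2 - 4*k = k*(k - 4)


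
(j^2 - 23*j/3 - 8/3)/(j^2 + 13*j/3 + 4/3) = (j - 8)/(j + 4)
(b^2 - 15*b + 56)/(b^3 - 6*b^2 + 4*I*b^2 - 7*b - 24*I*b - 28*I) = (b - 8)/(b^2 + b*(1 + 4*I) + 4*I)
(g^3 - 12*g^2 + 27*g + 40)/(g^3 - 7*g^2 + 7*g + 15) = (g - 8)/(g - 3)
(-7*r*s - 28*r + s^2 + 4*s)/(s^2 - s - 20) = (-7*r + s)/(s - 5)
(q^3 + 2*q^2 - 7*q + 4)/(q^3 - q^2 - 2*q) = (-q^3 - 2*q^2 + 7*q - 4)/(q*(-q^2 + q + 2))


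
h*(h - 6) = h^2 - 6*h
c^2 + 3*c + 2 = (c + 1)*(c + 2)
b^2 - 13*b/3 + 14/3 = (b - 7/3)*(b - 2)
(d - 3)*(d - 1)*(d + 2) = d^3 - 2*d^2 - 5*d + 6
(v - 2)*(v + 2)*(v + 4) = v^3 + 4*v^2 - 4*v - 16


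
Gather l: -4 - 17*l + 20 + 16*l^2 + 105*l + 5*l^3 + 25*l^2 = 5*l^3 + 41*l^2 + 88*l + 16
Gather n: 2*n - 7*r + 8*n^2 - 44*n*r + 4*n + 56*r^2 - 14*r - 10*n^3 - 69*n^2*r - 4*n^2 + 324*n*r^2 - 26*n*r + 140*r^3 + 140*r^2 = -10*n^3 + n^2*(4 - 69*r) + n*(324*r^2 - 70*r + 6) + 140*r^3 + 196*r^2 - 21*r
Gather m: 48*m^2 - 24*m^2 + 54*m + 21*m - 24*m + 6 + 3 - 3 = 24*m^2 + 51*m + 6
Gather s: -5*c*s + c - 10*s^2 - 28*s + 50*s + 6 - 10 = c - 10*s^2 + s*(22 - 5*c) - 4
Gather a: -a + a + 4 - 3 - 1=0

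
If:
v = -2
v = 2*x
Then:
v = -2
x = -1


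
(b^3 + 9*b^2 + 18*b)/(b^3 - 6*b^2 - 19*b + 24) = b*(b + 6)/(b^2 - 9*b + 8)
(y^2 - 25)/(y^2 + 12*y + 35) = (y - 5)/(y + 7)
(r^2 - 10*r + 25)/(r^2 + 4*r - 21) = (r^2 - 10*r + 25)/(r^2 + 4*r - 21)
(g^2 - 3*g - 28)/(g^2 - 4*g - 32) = (g - 7)/(g - 8)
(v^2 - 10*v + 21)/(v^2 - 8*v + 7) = (v - 3)/(v - 1)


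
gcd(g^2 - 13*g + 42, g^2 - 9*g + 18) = g - 6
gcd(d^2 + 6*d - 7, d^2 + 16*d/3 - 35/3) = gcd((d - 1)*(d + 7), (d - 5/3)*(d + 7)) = d + 7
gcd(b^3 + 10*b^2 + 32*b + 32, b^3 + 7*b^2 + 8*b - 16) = b^2 + 8*b + 16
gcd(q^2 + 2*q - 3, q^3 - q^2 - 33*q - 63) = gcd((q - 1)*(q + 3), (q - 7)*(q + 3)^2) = q + 3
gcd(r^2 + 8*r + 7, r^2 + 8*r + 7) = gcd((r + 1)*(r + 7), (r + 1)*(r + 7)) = r^2 + 8*r + 7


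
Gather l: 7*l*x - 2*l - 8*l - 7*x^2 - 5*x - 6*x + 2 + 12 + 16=l*(7*x - 10) - 7*x^2 - 11*x + 30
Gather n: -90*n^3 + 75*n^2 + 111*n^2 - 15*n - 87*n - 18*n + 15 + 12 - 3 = -90*n^3 + 186*n^2 - 120*n + 24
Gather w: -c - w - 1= -c - w - 1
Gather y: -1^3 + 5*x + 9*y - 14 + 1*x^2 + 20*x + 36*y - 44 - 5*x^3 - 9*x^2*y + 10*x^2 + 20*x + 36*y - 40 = -5*x^3 + 11*x^2 + 45*x + y*(81 - 9*x^2) - 99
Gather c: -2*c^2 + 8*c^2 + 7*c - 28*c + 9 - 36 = 6*c^2 - 21*c - 27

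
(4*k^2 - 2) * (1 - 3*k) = -12*k^3 + 4*k^2 + 6*k - 2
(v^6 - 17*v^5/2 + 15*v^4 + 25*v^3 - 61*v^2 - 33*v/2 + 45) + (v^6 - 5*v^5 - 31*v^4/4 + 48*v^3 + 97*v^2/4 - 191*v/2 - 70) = 2*v^6 - 27*v^5/2 + 29*v^4/4 + 73*v^3 - 147*v^2/4 - 112*v - 25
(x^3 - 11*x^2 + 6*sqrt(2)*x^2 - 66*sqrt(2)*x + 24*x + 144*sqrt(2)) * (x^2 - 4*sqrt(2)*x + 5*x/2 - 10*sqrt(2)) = x^5 - 17*x^4/2 + 2*sqrt(2)*x^4 - 103*x^3/2 - 17*sqrt(2)*x^3 - 7*sqrt(2)*x^2 + 468*x^2 + 168*x + 120*sqrt(2)*x - 2880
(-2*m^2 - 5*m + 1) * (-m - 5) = 2*m^3 + 15*m^2 + 24*m - 5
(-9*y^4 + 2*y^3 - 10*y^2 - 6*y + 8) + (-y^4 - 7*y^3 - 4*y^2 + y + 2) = -10*y^4 - 5*y^3 - 14*y^2 - 5*y + 10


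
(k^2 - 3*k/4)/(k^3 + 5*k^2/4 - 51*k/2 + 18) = k/(k^2 + 2*k - 24)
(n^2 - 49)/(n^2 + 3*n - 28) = (n - 7)/(n - 4)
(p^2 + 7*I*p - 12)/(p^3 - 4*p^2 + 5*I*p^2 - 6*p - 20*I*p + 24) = (p + 4*I)/(p^2 + 2*p*(-2 + I) - 8*I)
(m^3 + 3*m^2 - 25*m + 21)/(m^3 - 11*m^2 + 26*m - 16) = (m^2 + 4*m - 21)/(m^2 - 10*m + 16)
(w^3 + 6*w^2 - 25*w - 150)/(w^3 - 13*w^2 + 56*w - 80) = (w^2 + 11*w + 30)/(w^2 - 8*w + 16)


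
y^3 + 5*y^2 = y^2*(y + 5)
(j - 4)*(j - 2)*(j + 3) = j^3 - 3*j^2 - 10*j + 24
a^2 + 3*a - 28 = (a - 4)*(a + 7)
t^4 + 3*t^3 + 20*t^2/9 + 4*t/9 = t*(t + 1/3)*(t + 2/3)*(t + 2)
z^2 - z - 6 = (z - 3)*(z + 2)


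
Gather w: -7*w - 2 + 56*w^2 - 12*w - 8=56*w^2 - 19*w - 10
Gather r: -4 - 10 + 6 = -8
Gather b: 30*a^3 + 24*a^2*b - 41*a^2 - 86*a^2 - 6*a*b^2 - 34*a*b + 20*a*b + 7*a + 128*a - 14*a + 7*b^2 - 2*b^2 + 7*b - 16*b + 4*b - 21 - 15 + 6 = 30*a^3 - 127*a^2 + 121*a + b^2*(5 - 6*a) + b*(24*a^2 - 14*a - 5) - 30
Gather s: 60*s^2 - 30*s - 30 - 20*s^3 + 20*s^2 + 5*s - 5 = -20*s^3 + 80*s^2 - 25*s - 35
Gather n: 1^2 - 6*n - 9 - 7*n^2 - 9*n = -7*n^2 - 15*n - 8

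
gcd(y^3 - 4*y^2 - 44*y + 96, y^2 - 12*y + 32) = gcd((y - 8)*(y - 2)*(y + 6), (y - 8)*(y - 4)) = y - 8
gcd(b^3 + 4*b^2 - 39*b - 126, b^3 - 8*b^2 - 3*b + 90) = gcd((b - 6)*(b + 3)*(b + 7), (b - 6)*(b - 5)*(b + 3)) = b^2 - 3*b - 18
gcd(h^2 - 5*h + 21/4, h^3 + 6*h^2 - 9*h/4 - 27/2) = h - 3/2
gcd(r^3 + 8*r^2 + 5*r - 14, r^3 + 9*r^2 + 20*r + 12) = r + 2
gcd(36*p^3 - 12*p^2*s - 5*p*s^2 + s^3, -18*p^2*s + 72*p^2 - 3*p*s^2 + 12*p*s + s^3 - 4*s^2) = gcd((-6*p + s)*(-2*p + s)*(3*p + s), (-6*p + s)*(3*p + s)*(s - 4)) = 18*p^2 + 3*p*s - s^2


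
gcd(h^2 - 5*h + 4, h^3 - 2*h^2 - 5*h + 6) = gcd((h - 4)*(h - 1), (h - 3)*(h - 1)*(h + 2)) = h - 1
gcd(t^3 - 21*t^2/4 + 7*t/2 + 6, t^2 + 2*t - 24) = t - 4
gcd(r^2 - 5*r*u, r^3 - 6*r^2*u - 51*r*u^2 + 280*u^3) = r - 5*u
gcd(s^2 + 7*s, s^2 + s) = s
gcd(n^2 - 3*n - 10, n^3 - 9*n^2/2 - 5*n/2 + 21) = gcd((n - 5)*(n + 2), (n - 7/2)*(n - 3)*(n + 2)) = n + 2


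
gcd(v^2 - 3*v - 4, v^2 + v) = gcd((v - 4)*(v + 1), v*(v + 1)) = v + 1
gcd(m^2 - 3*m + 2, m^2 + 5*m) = 1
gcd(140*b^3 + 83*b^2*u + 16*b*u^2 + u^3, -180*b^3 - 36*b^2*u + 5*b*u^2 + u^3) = 5*b + u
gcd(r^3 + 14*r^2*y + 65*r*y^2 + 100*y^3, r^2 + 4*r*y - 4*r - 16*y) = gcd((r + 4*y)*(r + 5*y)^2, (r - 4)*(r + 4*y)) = r + 4*y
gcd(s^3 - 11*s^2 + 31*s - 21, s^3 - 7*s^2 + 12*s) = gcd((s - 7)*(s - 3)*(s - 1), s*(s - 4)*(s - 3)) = s - 3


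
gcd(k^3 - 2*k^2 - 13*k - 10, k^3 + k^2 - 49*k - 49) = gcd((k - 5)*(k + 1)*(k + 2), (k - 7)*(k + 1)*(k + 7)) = k + 1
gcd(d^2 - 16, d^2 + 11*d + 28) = d + 4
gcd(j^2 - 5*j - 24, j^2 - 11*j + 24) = j - 8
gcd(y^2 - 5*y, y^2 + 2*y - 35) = y - 5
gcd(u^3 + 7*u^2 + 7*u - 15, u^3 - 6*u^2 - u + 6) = u - 1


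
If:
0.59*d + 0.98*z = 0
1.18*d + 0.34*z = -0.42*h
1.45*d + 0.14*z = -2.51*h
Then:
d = 0.00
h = 0.00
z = 0.00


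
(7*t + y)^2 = 49*t^2 + 14*t*y + y^2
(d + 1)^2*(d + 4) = d^3 + 6*d^2 + 9*d + 4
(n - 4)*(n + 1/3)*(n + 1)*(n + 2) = n^4 - 2*n^3/3 - 31*n^2/3 - 34*n/3 - 8/3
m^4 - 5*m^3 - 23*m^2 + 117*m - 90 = (m - 6)*(m - 3)*(m - 1)*(m + 5)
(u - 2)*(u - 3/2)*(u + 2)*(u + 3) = u^4 + 3*u^3/2 - 17*u^2/2 - 6*u + 18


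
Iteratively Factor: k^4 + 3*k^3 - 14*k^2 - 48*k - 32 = (k - 4)*(k^3 + 7*k^2 + 14*k + 8) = (k - 4)*(k + 4)*(k^2 + 3*k + 2) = (k - 4)*(k + 2)*(k + 4)*(k + 1)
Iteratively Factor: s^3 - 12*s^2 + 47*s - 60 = (s - 4)*(s^2 - 8*s + 15) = (s - 4)*(s - 3)*(s - 5)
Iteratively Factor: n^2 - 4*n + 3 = (n - 1)*(n - 3)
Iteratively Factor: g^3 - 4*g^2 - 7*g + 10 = (g - 1)*(g^2 - 3*g - 10) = (g - 5)*(g - 1)*(g + 2)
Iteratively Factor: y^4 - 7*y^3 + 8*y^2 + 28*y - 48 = (y - 3)*(y^3 - 4*y^2 - 4*y + 16) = (y - 3)*(y + 2)*(y^2 - 6*y + 8) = (y - 3)*(y - 2)*(y + 2)*(y - 4)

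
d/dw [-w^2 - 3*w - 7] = -2*w - 3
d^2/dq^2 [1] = 0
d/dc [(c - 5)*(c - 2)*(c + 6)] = 3*c^2 - 2*c - 32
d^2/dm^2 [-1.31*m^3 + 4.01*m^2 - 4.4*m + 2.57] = 8.02 - 7.86*m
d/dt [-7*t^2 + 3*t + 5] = 3 - 14*t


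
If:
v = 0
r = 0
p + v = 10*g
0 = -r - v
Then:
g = p/10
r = 0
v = 0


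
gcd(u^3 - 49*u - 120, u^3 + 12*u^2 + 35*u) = u + 5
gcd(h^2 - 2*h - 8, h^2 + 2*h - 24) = h - 4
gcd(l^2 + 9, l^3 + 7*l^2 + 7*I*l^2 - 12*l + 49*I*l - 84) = l + 3*I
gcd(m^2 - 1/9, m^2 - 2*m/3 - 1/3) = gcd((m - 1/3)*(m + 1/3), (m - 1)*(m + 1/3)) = m + 1/3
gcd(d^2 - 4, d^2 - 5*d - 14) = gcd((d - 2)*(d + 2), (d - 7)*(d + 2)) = d + 2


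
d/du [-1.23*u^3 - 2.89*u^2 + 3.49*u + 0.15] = -3.69*u^2 - 5.78*u + 3.49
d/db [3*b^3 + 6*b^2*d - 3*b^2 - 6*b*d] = 9*b^2 + 12*b*d - 6*b - 6*d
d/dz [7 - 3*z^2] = -6*z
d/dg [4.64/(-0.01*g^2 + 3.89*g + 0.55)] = (0.0928*g - 18.0496)/(-0.01*g^2 + 3.89*g + 0.55)^2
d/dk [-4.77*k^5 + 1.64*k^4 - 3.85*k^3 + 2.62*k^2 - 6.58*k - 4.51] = -23.85*k^4 + 6.56*k^3 - 11.55*k^2 + 5.24*k - 6.58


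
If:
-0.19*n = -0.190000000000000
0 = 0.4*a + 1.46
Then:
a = -3.65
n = 1.00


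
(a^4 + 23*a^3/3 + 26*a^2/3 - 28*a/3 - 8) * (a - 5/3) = a^5 + 6*a^4 - 37*a^3/9 - 214*a^2/9 + 68*a/9 + 40/3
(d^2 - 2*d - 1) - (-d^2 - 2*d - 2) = 2*d^2 + 1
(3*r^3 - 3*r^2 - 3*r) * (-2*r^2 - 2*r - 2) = -6*r^5 + 6*r^3 + 12*r^2 + 6*r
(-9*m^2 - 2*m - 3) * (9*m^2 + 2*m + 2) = -81*m^4 - 36*m^3 - 49*m^2 - 10*m - 6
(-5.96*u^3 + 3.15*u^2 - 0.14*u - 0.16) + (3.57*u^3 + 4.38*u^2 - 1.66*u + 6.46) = -2.39*u^3 + 7.53*u^2 - 1.8*u + 6.3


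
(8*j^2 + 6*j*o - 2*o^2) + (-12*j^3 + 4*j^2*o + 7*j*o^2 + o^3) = -12*j^3 + 4*j^2*o + 8*j^2 + 7*j*o^2 + 6*j*o + o^3 - 2*o^2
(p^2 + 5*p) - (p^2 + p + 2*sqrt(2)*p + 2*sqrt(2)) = -2*sqrt(2)*p + 4*p - 2*sqrt(2)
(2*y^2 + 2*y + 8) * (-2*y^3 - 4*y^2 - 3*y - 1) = -4*y^5 - 12*y^4 - 30*y^3 - 40*y^2 - 26*y - 8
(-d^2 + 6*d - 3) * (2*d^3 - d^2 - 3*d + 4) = -2*d^5 + 13*d^4 - 9*d^3 - 19*d^2 + 33*d - 12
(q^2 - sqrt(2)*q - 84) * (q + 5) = q^3 - sqrt(2)*q^2 + 5*q^2 - 84*q - 5*sqrt(2)*q - 420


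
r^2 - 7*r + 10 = (r - 5)*(r - 2)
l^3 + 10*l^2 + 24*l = l*(l + 4)*(l + 6)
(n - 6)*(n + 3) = n^2 - 3*n - 18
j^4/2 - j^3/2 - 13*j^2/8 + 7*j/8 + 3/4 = (j/2 + 1/4)*(j - 2)*(j - 1)*(j + 3/2)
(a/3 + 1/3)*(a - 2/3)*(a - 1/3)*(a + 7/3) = a^4/3 + 7*a^3/9 - 7*a^2/27 - 43*a/81 + 14/81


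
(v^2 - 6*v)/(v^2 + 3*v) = (v - 6)/(v + 3)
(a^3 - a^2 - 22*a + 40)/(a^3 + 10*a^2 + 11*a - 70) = (a - 4)/(a + 7)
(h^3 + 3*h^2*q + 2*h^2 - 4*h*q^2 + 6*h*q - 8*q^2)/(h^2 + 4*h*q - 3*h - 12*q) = (h^2 - h*q + 2*h - 2*q)/(h - 3)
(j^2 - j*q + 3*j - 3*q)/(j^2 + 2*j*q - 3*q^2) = (j + 3)/(j + 3*q)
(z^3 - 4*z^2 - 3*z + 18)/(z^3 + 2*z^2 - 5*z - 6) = (z^3 - 4*z^2 - 3*z + 18)/(z^3 + 2*z^2 - 5*z - 6)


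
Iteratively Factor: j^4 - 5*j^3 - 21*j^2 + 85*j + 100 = (j - 5)*(j^3 - 21*j - 20) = (j - 5)^2*(j^2 + 5*j + 4) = (j - 5)^2*(j + 4)*(j + 1)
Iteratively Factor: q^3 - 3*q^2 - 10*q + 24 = (q + 3)*(q^2 - 6*q + 8) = (q - 4)*(q + 3)*(q - 2)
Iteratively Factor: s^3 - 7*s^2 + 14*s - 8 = (s - 1)*(s^2 - 6*s + 8) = (s - 2)*(s - 1)*(s - 4)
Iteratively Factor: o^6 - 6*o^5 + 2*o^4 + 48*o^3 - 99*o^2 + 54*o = (o - 3)*(o^5 - 3*o^4 - 7*o^3 + 27*o^2 - 18*o) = o*(o - 3)*(o^4 - 3*o^3 - 7*o^2 + 27*o - 18) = o*(o - 3)*(o + 3)*(o^3 - 6*o^2 + 11*o - 6) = o*(o - 3)^2*(o + 3)*(o^2 - 3*o + 2) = o*(o - 3)^2*(o - 1)*(o + 3)*(o - 2)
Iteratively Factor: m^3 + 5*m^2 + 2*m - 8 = (m - 1)*(m^2 + 6*m + 8) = (m - 1)*(m + 4)*(m + 2)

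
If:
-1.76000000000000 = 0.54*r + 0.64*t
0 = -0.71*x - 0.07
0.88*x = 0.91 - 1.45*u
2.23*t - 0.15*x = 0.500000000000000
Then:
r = -3.52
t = 0.22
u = 0.69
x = -0.10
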